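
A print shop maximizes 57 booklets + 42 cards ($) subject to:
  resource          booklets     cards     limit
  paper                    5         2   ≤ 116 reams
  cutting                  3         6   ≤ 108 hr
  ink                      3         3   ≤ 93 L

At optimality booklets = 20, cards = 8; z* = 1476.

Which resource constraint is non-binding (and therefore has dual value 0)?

paper: 116/116 (binding)
cutting: 108/108 (binding)
ink: 84/93 (slack 9)
By complementary slackness, a constraint with positive slack has shadow price 0 → ink.

ink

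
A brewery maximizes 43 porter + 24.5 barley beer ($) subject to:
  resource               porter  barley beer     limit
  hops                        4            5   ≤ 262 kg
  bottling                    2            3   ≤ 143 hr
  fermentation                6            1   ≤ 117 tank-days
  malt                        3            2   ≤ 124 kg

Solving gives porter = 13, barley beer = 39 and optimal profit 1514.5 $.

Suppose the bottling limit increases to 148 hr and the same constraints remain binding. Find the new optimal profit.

At the optimum: hops uses 247 of 262 (slack = 15); bottling uses 143 of 143 (binding); fermentation uses 117 of 117 (binding); malt uses 117 of 124 (slack = 7).
By complementary slackness, y = 0 for the non-binding constraints.
From A_Bᵀ y = c: 2·y_bottling + 6·y_fermentation = 43; 3·y_bottling + 1·y_fermentation = 24.5.
Solving: y_bottling = 6.5, y_fermentation = 5.
Δz = y_bottling·Δb = 6.5 × (5) = 32.5, so new z* = 1514.5 + 32.5 = 1547.

1547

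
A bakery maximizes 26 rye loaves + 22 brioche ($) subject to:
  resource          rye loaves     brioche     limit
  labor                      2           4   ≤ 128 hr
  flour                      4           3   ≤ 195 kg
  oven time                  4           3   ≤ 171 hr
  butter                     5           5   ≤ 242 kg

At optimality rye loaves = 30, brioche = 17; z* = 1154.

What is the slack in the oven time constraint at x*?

0

oven time used = 4·30 + 3·17 = 171; slack = 171 − 171 = 0.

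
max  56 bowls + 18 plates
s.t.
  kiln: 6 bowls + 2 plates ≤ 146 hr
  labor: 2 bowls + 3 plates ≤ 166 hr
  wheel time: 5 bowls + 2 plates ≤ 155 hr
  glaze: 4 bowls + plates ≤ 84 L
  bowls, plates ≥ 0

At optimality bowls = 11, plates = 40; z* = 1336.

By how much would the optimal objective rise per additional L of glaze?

Check each constraint at x*: kiln 146/146 (tight); labor 142/166 (slack 24); wheel time 135/155 (slack 20); glaze 84/84 (tight).
Since labor, wheel time are not tight, their duals are 0.
Dual feasibility on the basic columns requires 6·y_kiln + 4·y_glaze = 56, 2·y_kiln + 1·y_glaze = 18.
Solving: y_kiln = 8, y_glaze = 2.
Shadow price of glaze = 2.

2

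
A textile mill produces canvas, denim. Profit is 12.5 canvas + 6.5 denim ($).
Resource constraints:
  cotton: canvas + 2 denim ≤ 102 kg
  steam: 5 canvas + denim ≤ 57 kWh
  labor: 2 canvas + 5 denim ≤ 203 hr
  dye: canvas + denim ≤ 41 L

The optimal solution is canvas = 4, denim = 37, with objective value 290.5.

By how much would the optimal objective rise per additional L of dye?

Check each constraint at x*: cotton 78/102 (slack 24); steam 57/57 (tight); labor 193/203 (slack 10); dye 41/41 (tight).
Slack constraints have shadow price 0 (complementary slackness).
The binding rows give the dual system: 5·y_steam + 1·y_dye = 12.5 and 1·y_steam + 1·y_dye = 6.5.
This yields shadow prices y_steam = 1.5, y_dye = 5.
Shadow price of dye = 5.

5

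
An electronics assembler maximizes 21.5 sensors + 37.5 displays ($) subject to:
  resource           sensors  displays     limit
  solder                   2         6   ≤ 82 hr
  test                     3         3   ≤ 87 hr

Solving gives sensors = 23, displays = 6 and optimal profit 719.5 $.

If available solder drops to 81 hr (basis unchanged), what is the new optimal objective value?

Both solder and test are binding at x*.
The binding rows give the dual system: 2·y_solder + 3·y_test = 21.5 and 6·y_solder + 3·y_test = 37.5.
→ y_solder = 4 and y_test = 4.5.
Δz = y_solder·Δb = 4 × (-1) = -4, so new z* = 719.5 − 4 = 715.5.

715.5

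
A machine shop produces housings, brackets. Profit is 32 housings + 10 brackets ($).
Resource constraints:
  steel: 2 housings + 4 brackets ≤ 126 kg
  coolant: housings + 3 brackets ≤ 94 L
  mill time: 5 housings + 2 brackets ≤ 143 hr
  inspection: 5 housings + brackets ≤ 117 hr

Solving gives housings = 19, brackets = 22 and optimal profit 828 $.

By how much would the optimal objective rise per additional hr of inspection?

Binding: steel and inspection. Non-binding: coolant (9 unused), mill time (4 unused).
Slack constraints have shadow price 0 (complementary slackness).
Dual feasibility on the basic columns requires 2·y_steel + 5·y_inspection = 32, 4·y_steel + 1·y_inspection = 10.
This yields shadow prices y_steel = 1, y_inspection = 6.
Shadow price of inspection = 6.

6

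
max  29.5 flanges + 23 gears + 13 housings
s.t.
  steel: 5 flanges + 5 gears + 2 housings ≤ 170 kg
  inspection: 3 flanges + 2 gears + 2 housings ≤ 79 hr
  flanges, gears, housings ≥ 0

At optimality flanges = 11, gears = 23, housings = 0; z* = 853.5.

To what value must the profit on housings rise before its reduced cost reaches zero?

Check each constraint at x*: steel 170/170 (tight); inspection 79/79 (tight).
From A_Bᵀ y = c: 5·y_steel + 3·y_inspection = 29.5; 5·y_steel + 2·y_inspection = 23.
This yields shadow prices y_steel = 2, y_inspection = 6.5.
housings enters the basis when its profit ≥ yᵀa₃ = 2·2 + 6.5·2 = 17.

17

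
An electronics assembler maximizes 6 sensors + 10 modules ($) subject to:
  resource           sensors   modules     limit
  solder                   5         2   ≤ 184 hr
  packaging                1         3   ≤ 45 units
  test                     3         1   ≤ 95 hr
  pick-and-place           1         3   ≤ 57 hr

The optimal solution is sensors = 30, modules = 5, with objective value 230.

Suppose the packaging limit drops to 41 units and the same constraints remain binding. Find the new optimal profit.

Binding: packaging and test. Non-binding: solder (24 unused), pick-and-place (12 unused).
By complementary slackness, y = 0 for the non-binding constraints.
From A_Bᵀ y = c: 1·y_packaging + 3·y_test = 6; 3·y_packaging + 1·y_test = 10.
Solving: y_packaging = 3, y_test = 1.
Δz = y_packaging·Δb = 3 × (-4) = -12, so new z* = 230 − 12 = 218.

218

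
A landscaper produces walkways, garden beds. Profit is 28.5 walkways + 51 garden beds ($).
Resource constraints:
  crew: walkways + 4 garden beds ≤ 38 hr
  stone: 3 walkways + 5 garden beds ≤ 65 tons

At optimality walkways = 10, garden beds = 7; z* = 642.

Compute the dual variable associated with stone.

Both crew and stone are binding at x*.
The binding rows give the dual system: 1·y_crew + 3·y_stone = 28.5 and 4·y_crew + 5·y_stone = 51.
This yields shadow prices y_crew = 1.5, y_stone = 9.
Shadow price of stone = 9.

9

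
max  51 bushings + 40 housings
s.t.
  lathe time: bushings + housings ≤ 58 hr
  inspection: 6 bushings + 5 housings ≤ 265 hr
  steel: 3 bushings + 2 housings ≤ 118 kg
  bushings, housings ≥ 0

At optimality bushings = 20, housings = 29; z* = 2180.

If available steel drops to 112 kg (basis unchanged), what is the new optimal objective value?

2150

Binding: inspection and steel. Non-binding: lathe time (9 unused).
By complementary slackness, y = 0 for the non-binding constraint.
From A_Bᵀ y = c: 6·y_inspection + 3·y_steel = 51; 5·y_inspection + 2·y_steel = 40.
→ y_inspection = 6 and y_steel = 5.
Δz = y_steel·Δb = 5 × (-6) = -30, so new z* = 2180 − 30 = 2150.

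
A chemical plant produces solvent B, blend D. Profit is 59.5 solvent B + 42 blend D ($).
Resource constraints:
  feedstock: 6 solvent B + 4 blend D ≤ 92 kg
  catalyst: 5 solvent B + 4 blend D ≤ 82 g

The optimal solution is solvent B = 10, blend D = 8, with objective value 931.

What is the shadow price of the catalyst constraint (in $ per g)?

3.5

Check each constraint at x*: feedstock 92/92 (tight); catalyst 82/82 (tight).
The binding rows give the dual system: 6·y_feedstock + 5·y_catalyst = 59.5 and 4·y_feedstock + 4·y_catalyst = 42.
This yields shadow prices y_feedstock = 7, y_catalyst = 3.5.
Shadow price of catalyst = 3.5.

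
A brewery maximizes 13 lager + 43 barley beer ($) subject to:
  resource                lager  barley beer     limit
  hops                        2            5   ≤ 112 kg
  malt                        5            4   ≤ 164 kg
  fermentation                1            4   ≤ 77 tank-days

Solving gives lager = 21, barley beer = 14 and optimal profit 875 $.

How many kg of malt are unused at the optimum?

3

malt used = 5·21 + 4·14 = 161; slack = 164 − 161 = 3.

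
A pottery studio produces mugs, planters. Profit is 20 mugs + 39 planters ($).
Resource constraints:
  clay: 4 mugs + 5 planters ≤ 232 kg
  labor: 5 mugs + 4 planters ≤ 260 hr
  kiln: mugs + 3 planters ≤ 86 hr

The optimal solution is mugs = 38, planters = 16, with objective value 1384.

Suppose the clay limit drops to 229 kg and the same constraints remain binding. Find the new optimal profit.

1375

Check each constraint at x*: clay 232/232 (tight); labor 254/260 (slack 6); kiln 86/86 (tight).
Since labor is not tight, its dual is 0.
The binding rows give the dual system: 4·y_clay + 1·y_kiln = 20 and 5·y_clay + 3·y_kiln = 39.
Solving: y_clay = 3, y_kiln = 8.
Δz = y_clay·Δb = 3 × (-3) = -9, so new z* = 1384 − 9 = 1375.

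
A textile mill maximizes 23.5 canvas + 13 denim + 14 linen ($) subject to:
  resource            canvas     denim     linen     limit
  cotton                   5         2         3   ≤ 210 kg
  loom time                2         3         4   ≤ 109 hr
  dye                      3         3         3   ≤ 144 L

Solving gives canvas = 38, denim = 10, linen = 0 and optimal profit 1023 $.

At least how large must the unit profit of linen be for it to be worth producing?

16.5

Binding: cotton and dye. Non-binding: loom time (3 unused).
Slack constraints have shadow price 0 (complementary slackness).
The binding rows give the dual system: 5·y_cotton + 3·y_dye = 23.5 and 2·y_cotton + 3·y_dye = 13.
Solving: y_cotton = 3.5, y_dye = 2.
linen enters the basis when its profit ≥ yᵀa₃ = 3.5·3 + 2·3 = 16.5.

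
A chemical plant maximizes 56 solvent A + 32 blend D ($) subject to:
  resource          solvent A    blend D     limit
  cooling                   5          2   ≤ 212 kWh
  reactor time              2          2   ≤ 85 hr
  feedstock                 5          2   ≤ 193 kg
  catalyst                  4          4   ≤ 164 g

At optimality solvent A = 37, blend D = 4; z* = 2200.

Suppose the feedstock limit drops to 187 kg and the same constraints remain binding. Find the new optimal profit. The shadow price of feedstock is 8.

2152

Δb = -6, so new z* = 2200 + (8)·(-6) = 2200 − 48 = 2152.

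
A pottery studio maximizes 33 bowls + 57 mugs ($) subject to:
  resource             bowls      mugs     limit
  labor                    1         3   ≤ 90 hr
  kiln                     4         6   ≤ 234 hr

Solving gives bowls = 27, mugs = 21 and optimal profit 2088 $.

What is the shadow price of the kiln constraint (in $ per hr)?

7

Both labor and kiln are binding at x*.
From A_Bᵀ y = c: 1·y_labor + 4·y_kiln = 33; 3·y_labor + 6·y_kiln = 57.
Solving: y_labor = 5, y_kiln = 7.
Shadow price of kiln = 7.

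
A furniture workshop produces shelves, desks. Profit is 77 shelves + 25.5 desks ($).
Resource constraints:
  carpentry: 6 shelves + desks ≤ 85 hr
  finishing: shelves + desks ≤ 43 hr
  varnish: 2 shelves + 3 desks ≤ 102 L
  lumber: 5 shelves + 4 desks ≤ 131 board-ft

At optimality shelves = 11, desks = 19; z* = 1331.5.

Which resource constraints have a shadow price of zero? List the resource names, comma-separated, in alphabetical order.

carpentry: 85/85 (binding)
finishing: 30/43 (slack 13)
varnish: 79/102 (slack 23)
lumber: 131/131 (binding)
By complementary slackness, a constraint with positive slack has shadow price 0 → finishing, varnish.

finishing, varnish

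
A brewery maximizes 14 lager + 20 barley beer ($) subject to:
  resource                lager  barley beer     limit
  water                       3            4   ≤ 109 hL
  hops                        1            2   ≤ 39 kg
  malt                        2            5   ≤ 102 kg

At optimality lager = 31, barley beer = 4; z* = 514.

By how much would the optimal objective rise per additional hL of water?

4

At the optimum: water uses 109 of 109 (binding); hops uses 39 of 39 (binding); malt uses 82 of 102 (slack = 20).
Since malt is not tight, its dual is 0.
The binding rows give the dual system: 3·y_water + 1·y_hops = 14 and 4·y_water + 2·y_hops = 20.
Solving: y_water = 4, y_hops = 2.
Shadow price of water = 4.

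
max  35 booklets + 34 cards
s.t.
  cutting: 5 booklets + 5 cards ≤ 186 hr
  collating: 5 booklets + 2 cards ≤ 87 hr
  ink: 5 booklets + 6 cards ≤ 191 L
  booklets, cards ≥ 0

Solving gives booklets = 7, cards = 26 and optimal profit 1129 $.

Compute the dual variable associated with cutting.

Binding: collating and ink. Non-binding: cutting (21 unused).
Slack constraints have shadow price 0 (complementary slackness).
Dual feasibility on the basic columns requires 5·y_collating + 5·y_ink = 35, 2·y_collating + 6·y_ink = 34.
→ y_collating = 2 and y_ink = 5.
Shadow price of cutting = 0.

0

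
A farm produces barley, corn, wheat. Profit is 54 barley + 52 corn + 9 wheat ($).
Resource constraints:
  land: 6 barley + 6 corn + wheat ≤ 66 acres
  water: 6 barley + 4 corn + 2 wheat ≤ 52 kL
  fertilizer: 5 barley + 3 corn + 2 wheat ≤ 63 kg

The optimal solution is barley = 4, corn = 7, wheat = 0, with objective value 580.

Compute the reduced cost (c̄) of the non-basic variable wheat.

Check each constraint at x*: land 66/66 (tight); water 52/52 (tight); fertilizer 41/63 (slack 22).
Since fertilizer is not tight, its dual is 0.
From A_Bᵀ y = c: 6·y_land + 6·y_water = 54; 6·y_land + 4·y_water = 52.
Solving: y_land = 8, y_water = 1.
Reduced cost of wheat: c₃ − yᵀa₃ = 9 − (8·1 + 1·2) = 9 − 10 = -1.

-1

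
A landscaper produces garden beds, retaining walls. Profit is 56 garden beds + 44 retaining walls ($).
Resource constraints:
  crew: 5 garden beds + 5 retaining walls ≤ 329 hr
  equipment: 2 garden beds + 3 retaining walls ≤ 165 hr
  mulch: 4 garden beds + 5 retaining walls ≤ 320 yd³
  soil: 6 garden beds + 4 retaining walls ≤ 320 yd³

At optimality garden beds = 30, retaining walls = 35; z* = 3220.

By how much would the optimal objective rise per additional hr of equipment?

At the optimum: crew uses 325 of 329 (slack = 4); equipment uses 165 of 165 (binding); mulch uses 295 of 320 (slack = 25); soil uses 320 of 320 (binding).
Since crew, mulch are not tight, their duals are 0.
The binding rows give the dual system: 2·y_equipment + 6·y_soil = 56 and 3·y_equipment + 4·y_soil = 44.
→ y_equipment = 4 and y_soil = 8.
Shadow price of equipment = 4.

4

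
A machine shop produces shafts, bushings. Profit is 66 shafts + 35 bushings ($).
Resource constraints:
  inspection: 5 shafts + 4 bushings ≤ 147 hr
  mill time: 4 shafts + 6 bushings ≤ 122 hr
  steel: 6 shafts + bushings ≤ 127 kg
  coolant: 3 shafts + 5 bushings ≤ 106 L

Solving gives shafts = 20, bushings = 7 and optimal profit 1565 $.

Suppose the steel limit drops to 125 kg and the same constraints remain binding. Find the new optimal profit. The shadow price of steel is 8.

Δb = -2, so new z* = 1565 + (8)·(-2) = 1565 − 16 = 1549.

1549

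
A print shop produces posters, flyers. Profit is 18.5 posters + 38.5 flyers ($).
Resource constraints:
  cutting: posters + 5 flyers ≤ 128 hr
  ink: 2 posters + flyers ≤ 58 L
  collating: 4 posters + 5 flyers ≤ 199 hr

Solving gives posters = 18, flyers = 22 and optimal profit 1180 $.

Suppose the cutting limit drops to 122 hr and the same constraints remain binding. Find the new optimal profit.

Binding: cutting and ink. Non-binding: collating (17 unused).
Since collating is not tight, its dual is 0.
Dual feasibility on the basic columns requires 1·y_cutting + 2·y_ink = 18.5, 5·y_cutting + 1·y_ink = 38.5.
This yields shadow prices y_cutting = 6.5, y_ink = 6.
Δz = y_cutting·Δb = 6.5 × (-6) = -39, so new z* = 1180 − 39 = 1141.

1141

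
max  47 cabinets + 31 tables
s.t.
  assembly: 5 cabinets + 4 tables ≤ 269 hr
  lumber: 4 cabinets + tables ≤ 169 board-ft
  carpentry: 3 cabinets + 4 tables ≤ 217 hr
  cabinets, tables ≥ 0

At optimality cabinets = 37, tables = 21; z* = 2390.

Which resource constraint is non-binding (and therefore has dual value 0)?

carpentry

assembly: 269/269 (binding)
lumber: 169/169 (binding)
carpentry: 195/217 (slack 22)
By complementary slackness, a constraint with positive slack has shadow price 0 → carpentry.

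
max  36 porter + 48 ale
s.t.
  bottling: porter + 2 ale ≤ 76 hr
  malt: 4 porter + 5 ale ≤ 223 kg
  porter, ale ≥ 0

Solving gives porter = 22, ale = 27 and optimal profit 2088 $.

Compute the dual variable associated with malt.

8

Check each constraint at x*: bottling 76/76 (tight); malt 223/223 (tight).
The binding rows give the dual system: 1·y_bottling + 4·y_malt = 36 and 2·y_bottling + 5·y_malt = 48.
This yields shadow prices y_bottling = 4, y_malt = 8.
Shadow price of malt = 8.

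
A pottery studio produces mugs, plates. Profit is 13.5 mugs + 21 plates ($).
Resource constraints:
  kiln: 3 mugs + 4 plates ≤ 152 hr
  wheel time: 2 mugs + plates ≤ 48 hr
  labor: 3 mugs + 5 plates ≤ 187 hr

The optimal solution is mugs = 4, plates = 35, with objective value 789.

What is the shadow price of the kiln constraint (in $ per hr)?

1.5

At the optimum: kiln uses 152 of 152 (binding); wheel time uses 43 of 48 (slack = 5); labor uses 187 of 187 (binding).
By complementary slackness, y = 0 for the non-binding constraint.
From A_Bᵀ y = c: 3·y_kiln + 3·y_labor = 13.5; 4·y_kiln + 5·y_labor = 21.
→ y_kiln = 1.5 and y_labor = 3.
Shadow price of kiln = 1.5.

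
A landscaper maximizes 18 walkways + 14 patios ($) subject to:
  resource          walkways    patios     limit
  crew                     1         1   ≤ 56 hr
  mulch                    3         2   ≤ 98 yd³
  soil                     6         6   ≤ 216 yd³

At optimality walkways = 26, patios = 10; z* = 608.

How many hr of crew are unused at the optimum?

crew used = 1·26 + 1·10 = 36; slack = 56 − 36 = 20.

20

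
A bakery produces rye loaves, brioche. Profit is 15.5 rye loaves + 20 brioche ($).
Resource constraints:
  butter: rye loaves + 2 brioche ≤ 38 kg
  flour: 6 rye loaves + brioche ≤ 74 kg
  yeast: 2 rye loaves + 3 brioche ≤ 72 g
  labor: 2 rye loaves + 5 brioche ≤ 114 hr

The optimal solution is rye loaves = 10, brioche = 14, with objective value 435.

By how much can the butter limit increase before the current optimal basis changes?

Binding constraints: butter, flour. The basis is B = [[1,2],[6,1]] with det -11.
Per unit increase in butter, x* moves by d = (-0.0909, 0.5455).
The basis stays optimal until yeast becomes binding; allowable increase = 6.875 kg.

6.875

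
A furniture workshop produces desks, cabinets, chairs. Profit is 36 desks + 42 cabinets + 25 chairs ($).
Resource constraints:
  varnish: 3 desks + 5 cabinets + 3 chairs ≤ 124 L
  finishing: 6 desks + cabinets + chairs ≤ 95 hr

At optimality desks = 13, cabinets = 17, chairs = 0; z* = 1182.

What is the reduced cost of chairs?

Both varnish and finishing are binding at x*.
The binding rows give the dual system: 3·y_varnish + 6·y_finishing = 36 and 5·y_varnish + 1·y_finishing = 42.
Solving: y_varnish = 8, y_finishing = 2.
Reduced cost of chairs: c₃ − yᵀa₃ = 25 − (8·3 + 2·1) = 25 − 26 = -1.

-1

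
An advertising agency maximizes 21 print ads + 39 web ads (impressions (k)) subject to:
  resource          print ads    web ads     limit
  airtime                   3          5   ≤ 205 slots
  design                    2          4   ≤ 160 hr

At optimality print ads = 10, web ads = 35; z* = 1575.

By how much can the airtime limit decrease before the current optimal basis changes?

5

Binding constraints: airtime, design. The basis is B = [[3,5],[2,4]] with det 2.
Per unit decrease in airtime, x* moves by d = (-2, 1).
The basis stays optimal until print ads reaches 0; allowable decrease = 5 slots.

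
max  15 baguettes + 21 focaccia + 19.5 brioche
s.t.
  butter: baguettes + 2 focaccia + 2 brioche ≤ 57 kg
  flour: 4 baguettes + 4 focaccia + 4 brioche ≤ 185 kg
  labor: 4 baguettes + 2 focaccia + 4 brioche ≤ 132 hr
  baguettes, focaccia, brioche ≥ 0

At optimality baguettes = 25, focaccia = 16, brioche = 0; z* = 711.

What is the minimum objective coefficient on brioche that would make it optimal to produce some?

24

Check each constraint at x*: butter 57/57 (tight); flour 164/185 (slack 21); labor 132/132 (tight).
By complementary slackness, y = 0 for the non-binding constraint.
Dual feasibility on the basic columns requires 1·y_butter + 4·y_labor = 15, 2·y_butter + 2·y_labor = 21.
→ y_butter = 9 and y_labor = 1.5.
brioche enters the basis when its profit ≥ yᵀa₃ = 9·2 + 1.5·4 = 24.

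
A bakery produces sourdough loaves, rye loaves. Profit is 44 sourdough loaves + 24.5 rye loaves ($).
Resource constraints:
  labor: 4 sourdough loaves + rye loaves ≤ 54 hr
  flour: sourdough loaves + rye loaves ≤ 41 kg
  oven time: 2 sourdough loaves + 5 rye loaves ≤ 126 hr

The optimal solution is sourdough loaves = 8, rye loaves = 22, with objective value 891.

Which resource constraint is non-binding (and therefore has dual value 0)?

labor: 54/54 (binding)
flour: 30/41 (slack 11)
oven time: 126/126 (binding)
By complementary slackness, a constraint with positive slack has shadow price 0 → flour.

flour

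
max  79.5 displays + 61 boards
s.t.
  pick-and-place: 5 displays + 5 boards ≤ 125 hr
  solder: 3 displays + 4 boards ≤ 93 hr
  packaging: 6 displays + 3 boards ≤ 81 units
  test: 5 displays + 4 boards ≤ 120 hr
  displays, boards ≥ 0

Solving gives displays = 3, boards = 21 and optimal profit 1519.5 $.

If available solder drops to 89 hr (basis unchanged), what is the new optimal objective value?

Check each constraint at x*: pick-and-place 120/125 (slack 5); solder 93/93 (tight); packaging 81/81 (tight); test 99/120 (slack 21).
Slack constraints have shadow price 0 (complementary slackness).
Dual feasibility on the basic columns requires 3·y_solder + 6·y_packaging = 79.5, 4·y_solder + 3·y_packaging = 61.
→ y_solder = 8.5 and y_packaging = 9.
Δz = y_solder·Δb = 8.5 × (-4) = -34, so new z* = 1519.5 − 34 = 1485.5.

1485.5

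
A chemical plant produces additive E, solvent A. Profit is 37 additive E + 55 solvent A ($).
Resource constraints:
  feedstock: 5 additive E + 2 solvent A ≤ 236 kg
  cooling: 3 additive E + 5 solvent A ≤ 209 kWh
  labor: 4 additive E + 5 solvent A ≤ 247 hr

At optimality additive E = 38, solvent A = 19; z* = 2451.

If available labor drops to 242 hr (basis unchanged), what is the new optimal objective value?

2431

Binding: cooling and labor. Non-binding: feedstock (8 unused).
By complementary slackness, y = 0 for the non-binding constraint.
From A_Bᵀ y = c: 3·y_cooling + 4·y_labor = 37; 5·y_cooling + 5·y_labor = 55.
→ y_cooling = 7 and y_labor = 4.
Δz = y_labor·Δb = 4 × (-5) = -20, so new z* = 2451 − 20 = 2431.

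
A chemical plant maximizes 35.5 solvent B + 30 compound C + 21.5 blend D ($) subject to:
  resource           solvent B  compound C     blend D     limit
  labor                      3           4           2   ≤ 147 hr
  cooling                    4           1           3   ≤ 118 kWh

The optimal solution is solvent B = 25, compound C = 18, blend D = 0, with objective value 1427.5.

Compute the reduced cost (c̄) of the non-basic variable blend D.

-3.5

Check each constraint at x*: labor 147/147 (tight); cooling 118/118 (tight).
The binding rows give the dual system: 3·y_labor + 4·y_cooling = 35.5 and 4·y_labor + 1·y_cooling = 30.
Solving: y_labor = 6.5, y_cooling = 4.
Reduced cost of blend D: c₃ − yᵀa₃ = 21.5 − (6.5·2 + 4·3) = 21.5 − 25 = -3.5.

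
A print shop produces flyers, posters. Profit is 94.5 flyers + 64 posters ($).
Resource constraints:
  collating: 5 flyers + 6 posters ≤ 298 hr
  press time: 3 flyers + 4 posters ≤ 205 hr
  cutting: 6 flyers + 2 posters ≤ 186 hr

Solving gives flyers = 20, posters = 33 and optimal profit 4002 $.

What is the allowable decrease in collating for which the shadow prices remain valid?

143

Binding constraints: collating, cutting. The basis is B = [[5,6],[6,2]] with det -26.
Per unit decrease in collating, x* moves by d = (0.0769, -0.2308).
The basis stays optimal until posters reaches 0; allowable decrease = 143 hr.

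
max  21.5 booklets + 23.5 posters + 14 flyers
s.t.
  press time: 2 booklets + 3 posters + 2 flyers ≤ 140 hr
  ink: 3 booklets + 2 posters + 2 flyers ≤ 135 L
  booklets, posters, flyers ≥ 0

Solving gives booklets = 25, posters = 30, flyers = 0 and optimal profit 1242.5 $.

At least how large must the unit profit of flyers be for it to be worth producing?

Both press time and ink are binding at x*.
The binding rows give the dual system: 2·y_press time + 3·y_ink = 21.5 and 3·y_press time + 2·y_ink = 23.5.
Solving: y_press time = 5.5, y_ink = 3.5.
flyers enters the basis when its profit ≥ yᵀa₃ = 5.5·2 + 3.5·2 = 18.

18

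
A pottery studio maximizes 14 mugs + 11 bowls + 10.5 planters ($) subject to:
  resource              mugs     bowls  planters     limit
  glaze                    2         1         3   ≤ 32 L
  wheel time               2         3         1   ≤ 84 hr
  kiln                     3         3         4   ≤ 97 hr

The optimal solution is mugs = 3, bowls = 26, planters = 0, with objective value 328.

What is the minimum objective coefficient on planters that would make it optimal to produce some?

17

At the optimum: glaze uses 32 of 32 (binding); wheel time uses 84 of 84 (binding); kiln uses 87 of 97 (slack = 10).
Since kiln is not tight, its dual is 0.
Dual feasibility on the basic columns requires 2·y_glaze + 2·y_wheel time = 14, 1·y_glaze + 3·y_wheel time = 11.
This yields shadow prices y_glaze = 5, y_wheel time = 2.
planters enters the basis when its profit ≥ yᵀa₃ = 5·3 + 2·1 = 17.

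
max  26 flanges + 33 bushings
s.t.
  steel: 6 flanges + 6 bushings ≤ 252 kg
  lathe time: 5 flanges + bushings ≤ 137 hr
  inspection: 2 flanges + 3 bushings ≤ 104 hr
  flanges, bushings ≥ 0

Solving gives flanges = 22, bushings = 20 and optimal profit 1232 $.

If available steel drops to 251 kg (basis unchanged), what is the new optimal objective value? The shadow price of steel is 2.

Δb = -1, so new z* = 1232 + (2)·(-1) = 1232 − 2 = 1230.

1230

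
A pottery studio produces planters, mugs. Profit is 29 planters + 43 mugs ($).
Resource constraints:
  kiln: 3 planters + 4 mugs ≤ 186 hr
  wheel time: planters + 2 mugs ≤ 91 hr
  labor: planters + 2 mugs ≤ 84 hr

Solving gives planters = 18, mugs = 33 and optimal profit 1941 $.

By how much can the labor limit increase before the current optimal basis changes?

7

Binding constraints: kiln, labor. The basis is B = [[3,4],[1,2]] with det 2.
Per unit increase in labor, x* moves by d = (-2, 1.5).
The basis stays optimal until wheel time becomes binding; allowable increase = 7 hr.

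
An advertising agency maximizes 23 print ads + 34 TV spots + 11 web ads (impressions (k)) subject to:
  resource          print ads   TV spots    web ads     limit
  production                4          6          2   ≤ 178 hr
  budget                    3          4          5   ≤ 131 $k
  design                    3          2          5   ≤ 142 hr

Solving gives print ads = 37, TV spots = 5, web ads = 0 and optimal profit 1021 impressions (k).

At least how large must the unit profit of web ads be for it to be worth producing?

Check each constraint at x*: production 178/178 (tight); budget 131/131 (tight); design 121/142 (slack 21).
By complementary slackness, y = 0 for the non-binding constraint.
The binding rows give the dual system: 4·y_production + 3·y_budget = 23 and 6·y_production + 4·y_budget = 34.
This yields shadow prices y_production = 5, y_budget = 1.
web ads enters the basis when its profit ≥ yᵀa₃ = 5·2 + 1·5 = 15.

15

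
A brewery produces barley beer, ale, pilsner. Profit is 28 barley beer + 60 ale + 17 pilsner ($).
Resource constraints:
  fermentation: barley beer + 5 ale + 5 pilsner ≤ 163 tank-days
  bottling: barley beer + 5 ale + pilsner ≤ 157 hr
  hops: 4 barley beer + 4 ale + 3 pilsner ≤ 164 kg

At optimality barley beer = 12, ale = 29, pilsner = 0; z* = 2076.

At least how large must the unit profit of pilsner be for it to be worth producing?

23

Binding: bottling and hops. Non-binding: fermentation (6 unused).
Since fermentation is not tight, its dual is 0.
The binding rows give the dual system: 1·y_bottling + 4·y_hops = 28 and 5·y_bottling + 4·y_hops = 60.
Solving: y_bottling = 8, y_hops = 5.
pilsner enters the basis when its profit ≥ yᵀa₃ = 8·1 + 5·3 = 23.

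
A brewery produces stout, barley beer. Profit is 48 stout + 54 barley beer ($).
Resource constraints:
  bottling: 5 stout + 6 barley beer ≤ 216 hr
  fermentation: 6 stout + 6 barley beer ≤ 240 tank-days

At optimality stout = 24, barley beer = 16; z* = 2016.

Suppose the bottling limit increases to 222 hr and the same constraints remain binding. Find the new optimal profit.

2052

At the optimum: bottling uses 216 of 216 (binding); fermentation uses 240 of 240 (binding).
From A_Bᵀ y = c: 5·y_bottling + 6·y_fermentation = 48; 6·y_bottling + 6·y_fermentation = 54.
Solving: y_bottling = 6, y_fermentation = 3.
Δz = y_bottling·Δb = 6 × (6) = 36, so new z* = 2016 + 36 = 2052.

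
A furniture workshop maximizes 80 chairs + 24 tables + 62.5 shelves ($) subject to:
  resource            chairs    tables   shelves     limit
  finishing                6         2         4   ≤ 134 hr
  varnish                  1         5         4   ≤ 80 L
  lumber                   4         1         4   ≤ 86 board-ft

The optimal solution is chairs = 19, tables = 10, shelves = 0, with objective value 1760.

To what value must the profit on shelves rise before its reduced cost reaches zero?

64

Check each constraint at x*: finishing 134/134 (tight); varnish 69/80 (slack 11); lumber 86/86 (tight).
By complementary slackness, y = 0 for the non-binding constraint.
The binding rows give the dual system: 6·y_finishing + 4·y_lumber = 80 and 2·y_finishing + 1·y_lumber = 24.
Solving: y_finishing = 8, y_lumber = 8.
shelves enters the basis when its profit ≥ yᵀa₃ = 8·4 + 8·4 = 64.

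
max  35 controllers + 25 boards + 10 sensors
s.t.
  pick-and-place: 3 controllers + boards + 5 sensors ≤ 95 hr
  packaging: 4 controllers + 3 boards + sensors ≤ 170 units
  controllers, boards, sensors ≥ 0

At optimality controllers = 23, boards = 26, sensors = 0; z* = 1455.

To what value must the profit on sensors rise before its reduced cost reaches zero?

At the optimum: pick-and-place uses 95 of 95 (binding); packaging uses 170 of 170 (binding).
The binding rows give the dual system: 3·y_pick-and-place + 4·y_packaging = 35 and 1·y_pick-and-place + 3·y_packaging = 25.
This yields shadow prices y_pick-and-place = 1, y_packaging = 8.
sensors enters the basis when its profit ≥ yᵀa₃ = 1·5 + 8·1 = 13.

13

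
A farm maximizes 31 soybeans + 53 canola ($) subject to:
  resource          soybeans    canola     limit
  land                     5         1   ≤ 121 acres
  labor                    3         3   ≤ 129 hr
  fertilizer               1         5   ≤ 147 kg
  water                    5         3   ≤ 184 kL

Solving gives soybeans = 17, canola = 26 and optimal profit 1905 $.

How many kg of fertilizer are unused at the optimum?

0

fertilizer used = 1·17 + 5·26 = 147; slack = 147 − 147 = 0.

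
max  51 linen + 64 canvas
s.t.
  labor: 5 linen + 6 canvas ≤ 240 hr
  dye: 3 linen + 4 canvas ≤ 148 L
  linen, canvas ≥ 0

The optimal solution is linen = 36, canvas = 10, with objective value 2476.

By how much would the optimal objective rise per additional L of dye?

7

Both labor and dye are binding at x*.
From A_Bᵀ y = c: 5·y_labor + 3·y_dye = 51; 6·y_labor + 4·y_dye = 64.
This yields shadow prices y_labor = 6, y_dye = 7.
Shadow price of dye = 7.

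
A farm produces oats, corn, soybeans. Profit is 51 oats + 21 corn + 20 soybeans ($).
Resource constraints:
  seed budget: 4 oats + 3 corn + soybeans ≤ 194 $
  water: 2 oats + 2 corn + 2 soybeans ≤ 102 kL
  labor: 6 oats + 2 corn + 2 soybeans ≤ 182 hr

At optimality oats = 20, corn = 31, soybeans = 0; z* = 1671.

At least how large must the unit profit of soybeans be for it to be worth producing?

Check each constraint at x*: seed budget 173/194 (slack 21); water 102/102 (tight); labor 182/182 (tight).
Since seed budget is not tight, its dual is 0.
From A_Bᵀ y = c: 2·y_water + 6·y_labor = 51; 2·y_water + 2·y_labor = 21.
→ y_water = 3 and y_labor = 7.5.
soybeans enters the basis when its profit ≥ yᵀa₃ = 3·2 + 7.5·2 = 21.

21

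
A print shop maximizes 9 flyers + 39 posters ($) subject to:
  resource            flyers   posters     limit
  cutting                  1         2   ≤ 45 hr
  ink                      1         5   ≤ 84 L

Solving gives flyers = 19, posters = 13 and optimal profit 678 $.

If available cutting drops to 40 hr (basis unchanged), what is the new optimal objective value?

668

At the optimum: cutting uses 45 of 45 (binding); ink uses 84 of 84 (binding).
From A_Bᵀ y = c: 1·y_cutting + 1·y_ink = 9; 2·y_cutting + 5·y_ink = 39.
This yields shadow prices y_cutting = 2, y_ink = 7.
Δz = y_cutting·Δb = 2 × (-5) = -10, so new z* = 678 − 10 = 668.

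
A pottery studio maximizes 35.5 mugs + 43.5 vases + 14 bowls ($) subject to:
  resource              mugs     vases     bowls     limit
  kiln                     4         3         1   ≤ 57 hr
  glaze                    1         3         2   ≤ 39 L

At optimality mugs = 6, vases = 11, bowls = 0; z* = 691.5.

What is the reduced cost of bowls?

Check each constraint at x*: kiln 57/57 (tight); glaze 39/39 (tight).
The binding rows give the dual system: 4·y_kiln + 1·y_glaze = 35.5 and 3·y_kiln + 3·y_glaze = 43.5.
→ y_kiln = 7 and y_glaze = 7.5.
Reduced cost of bowls: c₃ − yᵀa₃ = 14 − (7·1 + 7.5·2) = 14 − 22 = -8.

-8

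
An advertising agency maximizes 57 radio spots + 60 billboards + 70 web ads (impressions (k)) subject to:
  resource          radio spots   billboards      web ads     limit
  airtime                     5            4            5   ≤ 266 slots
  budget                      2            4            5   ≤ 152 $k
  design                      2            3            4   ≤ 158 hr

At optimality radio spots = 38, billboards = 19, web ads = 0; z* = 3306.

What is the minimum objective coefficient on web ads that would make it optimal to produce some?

At the optimum: airtime uses 266 of 266 (binding); budget uses 152 of 152 (binding); design uses 133 of 158 (slack = 25).
Since design is not tight, its dual is 0.
From A_Bᵀ y = c: 5·y_airtime + 2·y_budget = 57; 4·y_airtime + 4·y_budget = 60.
This yields shadow prices y_airtime = 9, y_budget = 6.
web ads enters the basis when its profit ≥ yᵀa₃ = 9·5 + 6·5 = 75.

75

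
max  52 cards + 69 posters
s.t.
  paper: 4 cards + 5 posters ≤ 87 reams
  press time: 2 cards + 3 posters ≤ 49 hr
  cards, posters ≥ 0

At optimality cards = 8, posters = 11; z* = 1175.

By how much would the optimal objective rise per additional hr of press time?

8

Both paper and press time are binding at x*.
From A_Bᵀ y = c: 4·y_paper + 2·y_press time = 52; 5·y_paper + 3·y_press time = 69.
→ y_paper = 9 and y_press time = 8.
Shadow price of press time = 8.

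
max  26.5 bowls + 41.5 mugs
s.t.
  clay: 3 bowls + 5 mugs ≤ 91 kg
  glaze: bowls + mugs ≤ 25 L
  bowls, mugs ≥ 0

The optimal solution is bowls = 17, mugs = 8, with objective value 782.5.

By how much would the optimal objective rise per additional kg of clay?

Check each constraint at x*: clay 91/91 (tight); glaze 25/25 (tight).
From A_Bᵀ y = c: 3·y_clay + 1·y_glaze = 26.5; 5·y_clay + 1·y_glaze = 41.5.
→ y_clay = 7.5 and y_glaze = 4.
Shadow price of clay = 7.5.

7.5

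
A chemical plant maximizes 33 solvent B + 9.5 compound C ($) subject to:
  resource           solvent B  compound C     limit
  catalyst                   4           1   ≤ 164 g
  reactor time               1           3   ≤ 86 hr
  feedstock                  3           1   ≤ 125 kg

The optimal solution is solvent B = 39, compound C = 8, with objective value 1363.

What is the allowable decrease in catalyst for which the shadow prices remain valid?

Binding constraints: catalyst, feedstock. The basis is B = [[4,1],[3,1]] with det 1.
Per unit decrease in catalyst, x* moves by d = (-1, 3).
The basis stays optimal until reactor time becomes binding; allowable decrease = 2.875 g.

2.875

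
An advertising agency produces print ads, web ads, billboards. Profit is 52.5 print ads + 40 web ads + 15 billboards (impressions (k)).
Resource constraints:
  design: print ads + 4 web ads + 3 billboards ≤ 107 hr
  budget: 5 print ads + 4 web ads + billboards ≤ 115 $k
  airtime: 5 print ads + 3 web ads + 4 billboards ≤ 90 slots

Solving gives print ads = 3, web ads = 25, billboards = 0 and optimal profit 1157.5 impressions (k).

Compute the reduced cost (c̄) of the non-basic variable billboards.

Check each constraint at x*: design 103/107 (slack 4); budget 115/115 (tight); airtime 90/90 (tight).
By complementary slackness, y = 0 for the non-binding constraint.
The binding rows give the dual system: 5·y_budget + 5·y_airtime = 52.5 and 4·y_budget + 3·y_airtime = 40.
Solving: y_budget = 8.5, y_airtime = 2.
Reduced cost of billboards: c₃ − yᵀa₃ = 15 − (8.5·1 + 2·4) = 15 − 16.5 = -1.5.

-1.5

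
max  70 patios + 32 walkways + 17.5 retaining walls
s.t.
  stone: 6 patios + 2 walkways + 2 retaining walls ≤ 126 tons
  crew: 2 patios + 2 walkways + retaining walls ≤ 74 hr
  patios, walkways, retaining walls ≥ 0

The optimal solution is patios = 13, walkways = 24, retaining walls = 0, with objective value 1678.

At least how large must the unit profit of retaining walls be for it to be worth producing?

25.5

At the optimum: stone uses 126 of 126 (binding); crew uses 74 of 74 (binding).
The binding rows give the dual system: 6·y_stone + 2·y_crew = 70 and 2·y_stone + 2·y_crew = 32.
This yields shadow prices y_stone = 9.5, y_crew = 6.5.
retaining walls enters the basis when its profit ≥ yᵀa₃ = 9.5·2 + 6.5·1 = 25.5.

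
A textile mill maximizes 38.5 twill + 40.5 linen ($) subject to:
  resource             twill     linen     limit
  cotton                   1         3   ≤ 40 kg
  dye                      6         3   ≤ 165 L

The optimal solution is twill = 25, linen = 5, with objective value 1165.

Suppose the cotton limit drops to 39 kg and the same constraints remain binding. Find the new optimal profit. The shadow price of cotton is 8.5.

Δb = -1, so new z* = 1165 + (8.5)·(-1) = 1165 − 8.5 = 1156.5.

1156.5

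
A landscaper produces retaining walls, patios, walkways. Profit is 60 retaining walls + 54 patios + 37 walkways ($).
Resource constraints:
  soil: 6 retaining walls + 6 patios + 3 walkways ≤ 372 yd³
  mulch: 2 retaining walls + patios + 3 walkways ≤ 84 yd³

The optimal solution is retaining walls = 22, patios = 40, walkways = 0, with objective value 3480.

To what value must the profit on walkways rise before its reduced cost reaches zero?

Both soil and mulch are binding at x*.
From A_Bᵀ y = c: 6·y_soil + 2·y_mulch = 60; 6·y_soil + 1·y_mulch = 54.
Solving: y_soil = 8, y_mulch = 6.
walkways enters the basis when its profit ≥ yᵀa₃ = 8·3 + 6·3 = 42.

42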